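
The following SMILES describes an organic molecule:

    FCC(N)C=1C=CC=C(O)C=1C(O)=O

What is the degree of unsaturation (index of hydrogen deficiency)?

Degree of unsaturation = (number of rings) + (number of π bonds).
Ring closures in the SMILES: 1.
π bonds: 4 double bonds (each 1 DoU) → 4 DoU from unsaturation.
Total DoU = 1 + 4 = 5.

5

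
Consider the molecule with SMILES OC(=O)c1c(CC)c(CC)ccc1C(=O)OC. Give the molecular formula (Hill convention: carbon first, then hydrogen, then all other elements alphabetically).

C13H16O4

Walk through each heavy atom and fill implicit hydrogens from standard valence (C 4, N 3, O 2, S 2, halogen 1); for lowercase aromatic atoms, an aromatic c carries 1 H when it has two neighbours and 0 H with three, and aromatic n carries 0 H:
  atom 1: O, bond orders sum to 1 (valence 2) → 1 H
  atom 2: C, bond orders sum to 4 (valence 4) → 0 H
  atom 3: O, bond orders sum to 2 (valence 2) → 0 H
  atom 4: aromatic c, 3 neighbours → 0 H
  atom 5: aromatic c, 3 neighbours → 0 H
  atom 6: C, bond orders sum to 2 (valence 4) → 2 H
  atom 7: C, bond orders sum to 1 (valence 4) → 3 H
  atom 8: aromatic c, 3 neighbours → 0 H
  atom 9: C, bond orders sum to 2 (valence 4) → 2 H
  atom 10: C, bond orders sum to 1 (valence 4) → 3 H
  atom 11: aromatic c, 2 neighbours → 1 H
  atom 12: aromatic c, 2 neighbours → 1 H
  atom 13: aromatic c, 3 neighbours → 0 H
  atom 14: C, bond orders sum to 4 (valence 4) → 0 H
  atom 15: O, bond orders sum to 2 (valence 2) → 0 H
  atom 16: O, bond orders sum to 2 (valence 2) → 0 H
  atom 17: C, bond orders sum to 1 (valence 4) → 3 H
Totals → C:13, H:16, O:4.
In Hill order: C13H16O4.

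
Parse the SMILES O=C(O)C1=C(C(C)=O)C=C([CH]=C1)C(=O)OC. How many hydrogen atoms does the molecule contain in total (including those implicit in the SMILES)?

Walk through each heavy atom and fill implicit hydrogens from standard valence (C 4, N 3, O 2, S 2, halogen 1):
  atom 1: O, bond orders sum to 2 (valence 2) → 0 H
  atom 2: C, bond orders sum to 4 (valence 4) → 0 H
  atom 3: O, bond orders sum to 1 (valence 2) → 1 H
  atom 4: C, bond orders sum to 4 (valence 4) → 0 H
  atom 5: C, bond orders sum to 4 (valence 4) → 0 H
  atom 6: C, bond orders sum to 4 (valence 4) → 0 H
  atom 7: C, bond orders sum to 1 (valence 4) → 3 H
  atom 8: O, bond orders sum to 2 (valence 2) → 0 H
  atom 9: C, bond orders sum to 3 (valence 4) → 1 H
  atom 10: C, bond orders sum to 4 (valence 4) → 0 H
  atom 11: C with explicit H count 1
  atom 12: C, bond orders sum to 3 (valence 4) → 1 H
  atom 13: C, bond orders sum to 4 (valence 4) → 0 H
  atom 14: O, bond orders sum to 2 (valence 2) → 0 H
  atom 15: O, bond orders sum to 2 (valence 2) → 0 H
  atom 16: C, bond orders sum to 1 (valence 4) → 3 H
Total hydrogens: 10.

10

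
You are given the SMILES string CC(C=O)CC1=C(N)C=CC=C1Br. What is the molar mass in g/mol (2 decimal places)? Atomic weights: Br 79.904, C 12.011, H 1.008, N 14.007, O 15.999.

242.12 g/mol

First, the molecular formula is C10H12BrNO (counting implicit H from valence).
  Br: 1 × 79.904 = 79.904
  C: 10 × 12.011 = 120.110
  H: 12 × 1.008 = 12.096
  N: 1 × 14.007 = 14.007
  O: 1 × 15.999 = 15.999
Sum: 1×79.904 + 10×12.011 + 12×1.008 + 1×14.007 + 1×15.999 = 242.116 → 242.12 g/mol.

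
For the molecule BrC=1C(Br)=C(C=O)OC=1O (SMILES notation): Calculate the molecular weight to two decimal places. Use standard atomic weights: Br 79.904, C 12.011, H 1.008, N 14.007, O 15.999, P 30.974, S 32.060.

First, the molecular formula is C5H2Br2O3 (counting implicit H from valence).
  Br: 2 × 79.904 = 159.808
  C: 5 × 12.011 = 60.055
  H: 2 × 1.008 = 2.016
  O: 3 × 15.999 = 47.997
Sum: 2×79.904 + 5×12.011 + 2×1.008 + 3×15.999 = 269.876 → 269.88 g/mol.

269.88 g/mol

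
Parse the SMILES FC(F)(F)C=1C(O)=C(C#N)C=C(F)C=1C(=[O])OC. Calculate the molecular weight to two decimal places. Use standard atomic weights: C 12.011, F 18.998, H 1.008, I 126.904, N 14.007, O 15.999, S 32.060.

263.15 g/mol

First, the molecular formula is C10H5F4NO3 (counting implicit H from valence).
  C: 10 × 12.011 = 120.110
  F: 4 × 18.998 = 75.992
  H: 5 × 1.008 = 5.040
  N: 1 × 14.007 = 14.007
  O: 3 × 15.999 = 47.997
Sum: 10×12.011 + 4×18.998 + 5×1.008 + 1×14.007 + 3×15.999 = 263.146 → 263.15 g/mol.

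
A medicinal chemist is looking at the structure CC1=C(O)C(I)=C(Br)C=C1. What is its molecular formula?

C7H6BrIO

Walk through each heavy atom and fill implicit hydrogens from standard valence (C 4, N 3, O 2, S 2, halogen 1):
  atom 1: C, bond orders sum to 1 (valence 4) → 3 H
  atom 2: C, bond orders sum to 4 (valence 4) → 0 H
  atom 3: C, bond orders sum to 4 (valence 4) → 0 H
  atom 4: O, bond orders sum to 1 (valence 2) → 1 H
  atom 5: C, bond orders sum to 4 (valence 4) → 0 H
  atom 6: I (halogen, monovalent) → 0 H
  atom 7: C, bond orders sum to 4 (valence 4) → 0 H
  atom 8: Br (halogen, monovalent) → 0 H
  atom 9: C, bond orders sum to 3 (valence 4) → 1 H
  atom 10: C, bond orders sum to 3 (valence 4) → 1 H
Totals → C:7, H:6, Br:1, I:1, O:1.
In Hill order: C7H6BrIO.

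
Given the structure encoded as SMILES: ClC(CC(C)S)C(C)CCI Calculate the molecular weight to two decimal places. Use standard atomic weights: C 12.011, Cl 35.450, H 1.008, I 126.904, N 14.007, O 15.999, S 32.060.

306.63 g/mol

First, the molecular formula is C8H16ClIS (counting implicit H from valence).
  C: 8 × 12.011 = 96.088
  Cl: 1 × 35.450 = 35.450
  H: 16 × 1.008 = 16.128
  I: 1 × 126.904 = 126.904
  S: 1 × 32.060 = 32.060
Sum: 8×12.011 + 1×35.450 + 16×1.008 + 1×126.904 + 1×32.060 = 306.630 → 306.63 g/mol.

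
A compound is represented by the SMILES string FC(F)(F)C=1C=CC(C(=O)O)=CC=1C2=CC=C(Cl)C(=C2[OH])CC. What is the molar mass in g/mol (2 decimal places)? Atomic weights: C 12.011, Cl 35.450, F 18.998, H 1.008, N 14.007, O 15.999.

First, the molecular formula is C16H12ClF3O3 (counting implicit H from valence).
  C: 16 × 12.011 = 192.176
  Cl: 1 × 35.450 = 35.450
  F: 3 × 18.998 = 56.994
  H: 12 × 1.008 = 12.096
  O: 3 × 15.999 = 47.997
Sum: 16×12.011 + 1×35.450 + 3×18.998 + 12×1.008 + 3×15.999 = 344.713 → 344.71 g/mol.

344.71 g/mol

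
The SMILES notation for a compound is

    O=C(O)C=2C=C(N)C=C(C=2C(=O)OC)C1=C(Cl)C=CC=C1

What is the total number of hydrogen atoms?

12

Walk through each heavy atom and fill implicit hydrogens from standard valence (C 4, N 3, O 2, S 2, halogen 1):
  atom 1: O, bond orders sum to 2 (valence 2) → 0 H
  atom 2: C, bond orders sum to 4 (valence 4) → 0 H
  atom 3: O, bond orders sum to 1 (valence 2) → 1 H
  atom 4: C, bond orders sum to 4 (valence 4) → 0 H
  atom 5: C, bond orders sum to 3 (valence 4) → 1 H
  atom 6: C, bond orders sum to 4 (valence 4) → 0 H
  atom 7: N, bond orders sum to 1 (valence 3) → 2 H
  atom 8: C, bond orders sum to 3 (valence 4) → 1 H
  atom 9: C, bond orders sum to 4 (valence 4) → 0 H
  atom 10: C, bond orders sum to 4 (valence 4) → 0 H
  atom 11: C, bond orders sum to 4 (valence 4) → 0 H
  atom 12: O, bond orders sum to 2 (valence 2) → 0 H
  atom 13: O, bond orders sum to 2 (valence 2) → 0 H
  atom 14: C, bond orders sum to 1 (valence 4) → 3 H
  atom 15: C, bond orders sum to 4 (valence 4) → 0 H
  atom 16: C, bond orders sum to 4 (valence 4) → 0 H
  atom 17: Cl (halogen, monovalent) → 0 H
  atom 18: C, bond orders sum to 3 (valence 4) → 1 H
  atom 19: C, bond orders sum to 3 (valence 4) → 1 H
  atom 20: C, bond orders sum to 3 (valence 4) → 1 H
  atom 21: C, bond orders sum to 3 (valence 4) → 1 H
Total hydrogens: 12.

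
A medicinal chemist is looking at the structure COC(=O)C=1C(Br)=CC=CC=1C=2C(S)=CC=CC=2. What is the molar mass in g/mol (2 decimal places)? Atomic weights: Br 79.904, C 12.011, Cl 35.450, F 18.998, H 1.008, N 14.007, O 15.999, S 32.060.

First, the molecular formula is C14H11BrO2S (counting implicit H from valence).
  Br: 1 × 79.904 = 79.904
  C: 14 × 12.011 = 168.154
  H: 11 × 1.008 = 11.088
  O: 2 × 15.999 = 31.998
  S: 1 × 32.060 = 32.060
Sum: 1×79.904 + 14×12.011 + 11×1.008 + 2×15.999 + 1×32.060 = 323.204 → 323.20 g/mol.

323.20 g/mol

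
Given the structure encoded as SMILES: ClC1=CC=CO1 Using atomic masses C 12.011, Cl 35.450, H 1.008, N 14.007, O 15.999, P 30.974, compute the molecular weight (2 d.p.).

First, the molecular formula is C4H3ClO (counting implicit H from valence).
  C: 4 × 12.011 = 48.044
  Cl: 1 × 35.450 = 35.450
  H: 3 × 1.008 = 3.024
  O: 1 × 15.999 = 15.999
Sum: 4×12.011 + 1×35.450 + 3×1.008 + 1×15.999 = 102.517 → 102.52 g/mol.

102.52 g/mol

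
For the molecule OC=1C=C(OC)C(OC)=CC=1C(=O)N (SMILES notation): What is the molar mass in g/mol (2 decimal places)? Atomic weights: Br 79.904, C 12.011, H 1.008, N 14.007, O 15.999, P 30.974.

First, the molecular formula is C9H11NO4 (counting implicit H from valence).
  C: 9 × 12.011 = 108.099
  H: 11 × 1.008 = 11.088
  N: 1 × 14.007 = 14.007
  O: 4 × 15.999 = 63.996
Sum: 9×12.011 + 11×1.008 + 1×14.007 + 4×15.999 = 197.190 → 197.19 g/mol.

197.19 g/mol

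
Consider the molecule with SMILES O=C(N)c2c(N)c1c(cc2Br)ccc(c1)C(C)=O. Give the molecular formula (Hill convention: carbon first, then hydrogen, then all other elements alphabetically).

C13H11BrN2O2

Walk through each heavy atom and fill implicit hydrogens from standard valence (C 4, N 3, O 2, S 2, halogen 1); for lowercase aromatic atoms, an aromatic c carries 1 H when it has two neighbours and 0 H with three, and aromatic n carries 0 H:
  atom 1: O, bond orders sum to 2 (valence 2) → 0 H
  atom 2: C, bond orders sum to 4 (valence 4) → 0 H
  atom 3: N, bond orders sum to 1 (valence 3) → 2 H
  atom 4: aromatic c, 3 neighbours → 0 H
  atom 5: aromatic c, 3 neighbours → 0 H
  atom 6: N, bond orders sum to 1 (valence 3) → 2 H
  atom 7: aromatic c, 3 neighbours → 0 H
  atom 8: aromatic c, 3 neighbours → 0 H
  atom 9: aromatic c, 2 neighbours → 1 H
  atom 10: aromatic c, 3 neighbours → 0 H
  atom 11: Br (halogen, monovalent) → 0 H
  atom 12: aromatic c, 2 neighbours → 1 H
  atom 13: aromatic c, 2 neighbours → 1 H
  atom 14: aromatic c, 3 neighbours → 0 H
  atom 15: aromatic c, 2 neighbours → 1 H
  atom 16: C, bond orders sum to 4 (valence 4) → 0 H
  atom 17: C, bond orders sum to 1 (valence 4) → 3 H
  atom 18: O, bond orders sum to 2 (valence 2) → 0 H
Totals → C:13, H:11, Br:1, N:2, O:2.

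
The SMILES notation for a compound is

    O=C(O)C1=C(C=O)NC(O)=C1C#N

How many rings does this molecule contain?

1

In SMILES, each pair of matching ring-closure digits denotes one ring-closing bond; the number of such bonds equals the number of independent rings.
Ring-closure bonds here: 1.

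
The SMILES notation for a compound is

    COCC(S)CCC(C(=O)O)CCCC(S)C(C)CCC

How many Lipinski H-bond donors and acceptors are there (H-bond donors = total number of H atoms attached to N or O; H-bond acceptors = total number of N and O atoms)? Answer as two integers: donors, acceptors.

1, 3

Donors: find every N or O and count the H atoms it carries.
  atom 2 (O): bond orders sum to 2 → 0 H
  atom 10 (O): bond orders sum to 2 → 0 H
  atom 11 (O): bond orders sum to 1 → 1 H
Lipinski HBD = 1.
Acceptors: N atoms = 0, O atoms = 3 → HBA = 3.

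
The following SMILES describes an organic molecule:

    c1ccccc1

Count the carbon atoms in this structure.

6

Count every carbon token in the SMILES (each C, including those in ring-closure positions and inside branches).
Carbon count: 6.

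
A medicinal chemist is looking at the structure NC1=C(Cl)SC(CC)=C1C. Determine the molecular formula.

C7H10ClNS

Walk through each heavy atom and fill implicit hydrogens from standard valence (C 4, N 3, O 2, S 2, halogen 1):
  atom 1: N, bond orders sum to 1 (valence 3) → 2 H
  atom 2: C, bond orders sum to 4 (valence 4) → 0 H
  atom 3: C, bond orders sum to 4 (valence 4) → 0 H
  atom 4: Cl (halogen, monovalent) → 0 H
  atom 5: S, bond orders sum to 2 (valence 2) → 0 H
  atom 6: C, bond orders sum to 4 (valence 4) → 0 H
  atom 7: C, bond orders sum to 2 (valence 4) → 2 H
  atom 8: C, bond orders sum to 1 (valence 4) → 3 H
  atom 9: C, bond orders sum to 4 (valence 4) → 0 H
  atom 10: C, bond orders sum to 1 (valence 4) → 3 H
Totals → C:7, H:10, Cl:1, N:1, S:1.
In Hill order: C7H10ClNS.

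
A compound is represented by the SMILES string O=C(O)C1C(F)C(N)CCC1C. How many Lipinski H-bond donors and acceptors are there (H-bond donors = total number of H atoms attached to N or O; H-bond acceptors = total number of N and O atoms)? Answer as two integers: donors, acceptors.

Donors: find every N or O and count the H atoms it carries.
  atom 1 (O): bond orders sum to 2 → 0 H
  atom 3 (O): bond orders sum to 1 → 1 H
  atom 8 (N): bond orders sum to 1 → 2 H
Lipinski HBD = 3.
Acceptors: N atoms = 1, O atoms = 2 → HBA = 3.

3, 3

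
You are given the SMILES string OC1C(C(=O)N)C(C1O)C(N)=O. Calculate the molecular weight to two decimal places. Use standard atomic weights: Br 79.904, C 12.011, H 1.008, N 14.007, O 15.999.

First, the molecular formula is C6H10N2O4 (counting implicit H from valence).
  C: 6 × 12.011 = 72.066
  H: 10 × 1.008 = 10.080
  N: 2 × 14.007 = 28.014
  O: 4 × 15.999 = 63.996
Sum: 6×12.011 + 10×1.008 + 2×14.007 + 4×15.999 = 174.156 → 174.16 g/mol.

174.16 g/mol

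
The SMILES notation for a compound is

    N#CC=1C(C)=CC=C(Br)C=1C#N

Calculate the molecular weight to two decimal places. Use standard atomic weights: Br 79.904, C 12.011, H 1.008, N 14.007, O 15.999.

221.06 g/mol

First, the molecular formula is C9H5BrN2 (counting implicit H from valence).
  Br: 1 × 79.904 = 79.904
  C: 9 × 12.011 = 108.099
  H: 5 × 1.008 = 5.040
  N: 2 × 14.007 = 28.014
Sum: 1×79.904 + 9×12.011 + 5×1.008 + 2×14.007 = 221.057 → 221.06 g/mol.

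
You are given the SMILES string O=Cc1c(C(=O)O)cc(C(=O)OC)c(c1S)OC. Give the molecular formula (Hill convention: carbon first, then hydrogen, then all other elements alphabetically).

Walk through each heavy atom and fill implicit hydrogens from standard valence (C 4, N 3, O 2, S 2, halogen 1); for lowercase aromatic atoms, an aromatic c carries 1 H when it has two neighbours and 0 H with three, and aromatic n carries 0 H:
  atom 1: O, bond orders sum to 2 (valence 2) → 0 H
  atom 2: C, bond orders sum to 3 (valence 4) → 1 H
  atom 3: aromatic c, 3 neighbours → 0 H
  atom 4: aromatic c, 3 neighbours → 0 H
  atom 5: C, bond orders sum to 4 (valence 4) → 0 H
  atom 6: O, bond orders sum to 2 (valence 2) → 0 H
  atom 7: O, bond orders sum to 1 (valence 2) → 1 H
  atom 8: aromatic c, 2 neighbours → 1 H
  atom 9: aromatic c, 3 neighbours → 0 H
  atom 10: C, bond orders sum to 4 (valence 4) → 0 H
  atom 11: O, bond orders sum to 2 (valence 2) → 0 H
  atom 12: O, bond orders sum to 2 (valence 2) → 0 H
  atom 13: C, bond orders sum to 1 (valence 4) → 3 H
  atom 14: aromatic c, 3 neighbours → 0 H
  atom 15: aromatic c, 3 neighbours → 0 H
  atom 16: S, bond orders sum to 1 (valence 2) → 1 H
  atom 17: O, bond orders sum to 2 (valence 2) → 0 H
  atom 18: C, bond orders sum to 1 (valence 4) → 3 H
Totals → C:11, H:10, O:6, S:1.
In Hill order: C11H10O6S.

C11H10O6S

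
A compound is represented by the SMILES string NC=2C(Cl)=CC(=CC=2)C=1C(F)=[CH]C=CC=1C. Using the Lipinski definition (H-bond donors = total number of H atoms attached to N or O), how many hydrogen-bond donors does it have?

2

Donors: find every N or O and count the H atoms it carries.
  atom 1 (N): bond orders sum to 1 → 2 H
Lipinski HBD = 2.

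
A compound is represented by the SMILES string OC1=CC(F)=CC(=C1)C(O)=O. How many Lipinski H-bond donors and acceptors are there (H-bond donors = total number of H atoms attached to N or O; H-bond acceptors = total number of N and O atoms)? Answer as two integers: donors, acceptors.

Donors: find every N or O and count the H atoms it carries.
  atom 1 (O): bond orders sum to 1 → 1 H
  atom 10 (O): bond orders sum to 1 → 1 H
  atom 11 (O): bond orders sum to 2 → 0 H
Lipinski HBD = 2.
Acceptors: N atoms = 0, O atoms = 3 → HBA = 3.

2, 3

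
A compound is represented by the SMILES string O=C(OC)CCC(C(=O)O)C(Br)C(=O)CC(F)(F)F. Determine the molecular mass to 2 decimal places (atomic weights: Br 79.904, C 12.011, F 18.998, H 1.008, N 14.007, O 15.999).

349.10 g/mol

First, the molecular formula is C10H12BrF3O5 (counting implicit H from valence).
  Br: 1 × 79.904 = 79.904
  C: 10 × 12.011 = 120.110
  F: 3 × 18.998 = 56.994
  H: 12 × 1.008 = 12.096
  O: 5 × 15.999 = 79.995
Sum: 1×79.904 + 10×12.011 + 3×18.998 + 12×1.008 + 5×15.999 = 349.099 → 349.10 g/mol.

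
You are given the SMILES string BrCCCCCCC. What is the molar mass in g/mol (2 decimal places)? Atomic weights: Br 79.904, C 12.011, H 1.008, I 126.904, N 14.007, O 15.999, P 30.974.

179.10 g/mol

First, the molecular formula is C7H15Br (counting implicit H from valence).
  Br: 1 × 79.904 = 79.904
  C: 7 × 12.011 = 84.077
  H: 15 × 1.008 = 15.120
Sum: 1×79.904 + 7×12.011 + 15×1.008 = 179.101 → 179.10 g/mol.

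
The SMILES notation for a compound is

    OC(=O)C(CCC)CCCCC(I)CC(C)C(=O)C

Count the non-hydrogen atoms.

19

Every atom symbol written in the SMILES (organic subset) is one heavy atom; implicit H are not written.
Heavy atoms by element → C:15, I:1, O:3.
Total: 19.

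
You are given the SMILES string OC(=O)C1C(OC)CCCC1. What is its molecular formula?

Walk through each heavy atom and fill implicit hydrogens from standard valence (C 4, N 3, O 2, S 2, halogen 1):
  atom 1: O, bond orders sum to 1 (valence 2) → 1 H
  atom 2: C, bond orders sum to 4 (valence 4) → 0 H
  atom 3: O, bond orders sum to 2 (valence 2) → 0 H
  atom 4: C, bond orders sum to 3 (valence 4) → 1 H
  atom 5: C, bond orders sum to 3 (valence 4) → 1 H
  atom 6: O, bond orders sum to 2 (valence 2) → 0 H
  atom 7: C, bond orders sum to 1 (valence 4) → 3 H
  atom 8: C, bond orders sum to 2 (valence 4) → 2 H
  atom 9: C, bond orders sum to 2 (valence 4) → 2 H
  atom 10: C, bond orders sum to 2 (valence 4) → 2 H
  atom 11: C, bond orders sum to 2 (valence 4) → 2 H
Totals → C:8, H:14, O:3.
In Hill order: C8H14O3.

C8H14O3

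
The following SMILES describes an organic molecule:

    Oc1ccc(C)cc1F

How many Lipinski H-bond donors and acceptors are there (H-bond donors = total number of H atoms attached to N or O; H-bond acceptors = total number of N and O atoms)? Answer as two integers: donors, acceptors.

Donors: find every N or O and count the H atoms it carries.
  atom 1 (O): bond orders sum to 1 → 1 H
Lipinski HBD = 1.
Acceptors: N atoms = 0, O atoms = 1 → HBA = 1.

1, 1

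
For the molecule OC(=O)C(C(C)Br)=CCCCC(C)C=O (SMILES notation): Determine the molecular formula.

C11H17BrO3

Walk through each heavy atom and fill implicit hydrogens from standard valence (C 4, N 3, O 2, S 2, halogen 1):
  atom 1: O, bond orders sum to 1 (valence 2) → 1 H
  atom 2: C, bond orders sum to 4 (valence 4) → 0 H
  atom 3: O, bond orders sum to 2 (valence 2) → 0 H
  atom 4: C, bond orders sum to 4 (valence 4) → 0 H
  atom 5: C, bond orders sum to 3 (valence 4) → 1 H
  atom 6: C, bond orders sum to 1 (valence 4) → 3 H
  atom 7: Br (halogen, monovalent) → 0 H
  atom 8: C, bond orders sum to 3 (valence 4) → 1 H
  atom 9: C, bond orders sum to 2 (valence 4) → 2 H
  atom 10: C, bond orders sum to 2 (valence 4) → 2 H
  atom 11: C, bond orders sum to 2 (valence 4) → 2 H
  atom 12: C, bond orders sum to 3 (valence 4) → 1 H
  atom 13: C, bond orders sum to 1 (valence 4) → 3 H
  atom 14: C, bond orders sum to 3 (valence 4) → 1 H
  atom 15: O, bond orders sum to 2 (valence 2) → 0 H
Totals → C:11, H:17, Br:1, O:3.
In Hill order: C11H17BrO3.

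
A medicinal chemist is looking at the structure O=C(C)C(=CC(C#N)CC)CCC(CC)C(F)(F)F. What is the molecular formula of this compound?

Walk through each heavy atom and fill implicit hydrogens from standard valence (C 4, N 3, O 2, S 2, halogen 1):
  atom 1: O, bond orders sum to 2 (valence 2) → 0 H
  atom 2: C, bond orders sum to 4 (valence 4) → 0 H
  atom 3: C, bond orders sum to 1 (valence 4) → 3 H
  atom 4: C, bond orders sum to 4 (valence 4) → 0 H
  atom 5: C, bond orders sum to 3 (valence 4) → 1 H
  atom 6: C, bond orders sum to 3 (valence 4) → 1 H
  atom 7: C, bond orders sum to 4 (valence 4) → 0 H
  atom 8: N, bond orders sum to 3 (valence 3) → 0 H
  atom 9: C, bond orders sum to 2 (valence 4) → 2 H
  atom 10: C, bond orders sum to 1 (valence 4) → 3 H
  atom 11: C, bond orders sum to 2 (valence 4) → 2 H
  atom 12: C, bond orders sum to 2 (valence 4) → 2 H
  atom 13: C, bond orders sum to 3 (valence 4) → 1 H
  atom 14: C, bond orders sum to 2 (valence 4) → 2 H
  atom 15: C, bond orders sum to 1 (valence 4) → 3 H
  atom 16: C, bond orders sum to 4 (valence 4) → 0 H
  atom 17: F (halogen, monovalent) → 0 H
  atom 18: F (halogen, monovalent) → 0 H
  atom 19: F (halogen, monovalent) → 0 H
Totals → C:14, H:20, F:3, N:1, O:1.

C14H20F3NO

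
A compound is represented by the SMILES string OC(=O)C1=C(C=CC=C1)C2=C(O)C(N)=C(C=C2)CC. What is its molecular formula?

C15H15NO3

Walk through each heavy atom and fill implicit hydrogens from standard valence (C 4, N 3, O 2, S 2, halogen 1):
  atom 1: O, bond orders sum to 1 (valence 2) → 1 H
  atom 2: C, bond orders sum to 4 (valence 4) → 0 H
  atom 3: O, bond orders sum to 2 (valence 2) → 0 H
  atom 4: C, bond orders sum to 4 (valence 4) → 0 H
  atom 5: C, bond orders sum to 4 (valence 4) → 0 H
  atom 6: C, bond orders sum to 3 (valence 4) → 1 H
  atom 7: C, bond orders sum to 3 (valence 4) → 1 H
  atom 8: C, bond orders sum to 3 (valence 4) → 1 H
  atom 9: C, bond orders sum to 3 (valence 4) → 1 H
  atom 10: C, bond orders sum to 4 (valence 4) → 0 H
  atom 11: C, bond orders sum to 4 (valence 4) → 0 H
  atom 12: O, bond orders sum to 1 (valence 2) → 1 H
  atom 13: C, bond orders sum to 4 (valence 4) → 0 H
  atom 14: N, bond orders sum to 1 (valence 3) → 2 H
  atom 15: C, bond orders sum to 4 (valence 4) → 0 H
  atom 16: C, bond orders sum to 3 (valence 4) → 1 H
  atom 17: C, bond orders sum to 3 (valence 4) → 1 H
  atom 18: C, bond orders sum to 2 (valence 4) → 2 H
  atom 19: C, bond orders sum to 1 (valence 4) → 3 H
Totals → C:15, H:15, N:1, O:3.
In Hill order: C15H15NO3.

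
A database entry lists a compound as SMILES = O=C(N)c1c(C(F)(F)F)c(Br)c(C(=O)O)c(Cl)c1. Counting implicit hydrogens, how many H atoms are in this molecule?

Walk through each heavy atom and fill implicit hydrogens from standard valence (C 4, N 3, O 2, S 2, halogen 1); for lowercase aromatic atoms, an aromatic c carries 1 H when it has two neighbours and 0 H with three, and aromatic n carries 0 H:
  atom 1: O, bond orders sum to 2 (valence 2) → 0 H
  atom 2: C, bond orders sum to 4 (valence 4) → 0 H
  atom 3: N, bond orders sum to 1 (valence 3) → 2 H
  atom 4: aromatic c, 3 neighbours → 0 H
  atom 5: aromatic c, 3 neighbours → 0 H
  atom 6: C, bond orders sum to 4 (valence 4) → 0 H
  atom 7: F (halogen, monovalent) → 0 H
  atom 8: F (halogen, monovalent) → 0 H
  atom 9: F (halogen, monovalent) → 0 H
  atom 10: aromatic c, 3 neighbours → 0 H
  atom 11: Br (halogen, monovalent) → 0 H
  atom 12: aromatic c, 3 neighbours → 0 H
  atom 13: C, bond orders sum to 4 (valence 4) → 0 H
  atom 14: O, bond orders sum to 2 (valence 2) → 0 H
  atom 15: O, bond orders sum to 1 (valence 2) → 1 H
  atom 16: aromatic c, 3 neighbours → 0 H
  atom 17: Cl (halogen, monovalent) → 0 H
  atom 18: aromatic c, 2 neighbours → 1 H
Total hydrogens: 4.

4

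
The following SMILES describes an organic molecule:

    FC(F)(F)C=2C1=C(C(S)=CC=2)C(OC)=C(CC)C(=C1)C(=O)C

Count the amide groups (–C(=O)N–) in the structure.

Scan the SMILES for the amide motif — none present.
Groups that are present: 1 ether, 1 ketone, 1 thiol.

0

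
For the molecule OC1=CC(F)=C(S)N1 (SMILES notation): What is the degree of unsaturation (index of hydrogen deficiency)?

3

Degree of unsaturation = (number of rings) + (number of π bonds).
Ring closures in the SMILES: 1.
π bonds: 2 double bonds (each 1 DoU) → 2 DoU from unsaturation.
Total DoU = 1 + 2 = 3.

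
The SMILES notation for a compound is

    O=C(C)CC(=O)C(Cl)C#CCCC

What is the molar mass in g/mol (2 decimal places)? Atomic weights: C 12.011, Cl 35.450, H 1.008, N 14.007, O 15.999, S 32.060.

First, the molecular formula is C10H13ClO2 (counting implicit H from valence).
  C: 10 × 12.011 = 120.110
  Cl: 1 × 35.450 = 35.450
  H: 13 × 1.008 = 13.104
  O: 2 × 15.999 = 31.998
Sum: 10×12.011 + 1×35.450 + 13×1.008 + 2×15.999 = 200.662 → 200.66 g/mol.

200.66 g/mol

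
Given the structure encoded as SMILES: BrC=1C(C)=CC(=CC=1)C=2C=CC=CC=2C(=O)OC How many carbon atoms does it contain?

Count every carbon token in the SMILES (each C, including those in ring-closure positions and inside branches).
Carbon count: 15.

15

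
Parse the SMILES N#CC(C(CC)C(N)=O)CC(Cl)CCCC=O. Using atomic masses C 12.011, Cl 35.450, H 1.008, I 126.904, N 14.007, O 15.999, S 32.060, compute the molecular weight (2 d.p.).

First, the molecular formula is C12H19ClN2O2 (counting implicit H from valence).
  C: 12 × 12.011 = 144.132
  Cl: 1 × 35.450 = 35.450
  H: 19 × 1.008 = 19.152
  N: 2 × 14.007 = 28.014
  O: 2 × 15.999 = 31.998
Sum: 12×12.011 + 1×35.450 + 19×1.008 + 2×14.007 + 2×15.999 = 258.746 → 258.75 g/mol.

258.75 g/mol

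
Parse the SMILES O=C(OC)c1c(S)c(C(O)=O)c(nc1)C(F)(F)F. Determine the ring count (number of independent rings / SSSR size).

1

In SMILES, each pair of matching ring-closure digits denotes one ring-closing bond; the number of such bonds equals the number of independent rings.
Ring-closure bonds here: 1.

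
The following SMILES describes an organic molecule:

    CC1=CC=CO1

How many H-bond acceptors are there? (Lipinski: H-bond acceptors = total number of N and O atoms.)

N atoms: 0; O atoms: 1.
Lipinski HBA = 0 + 1 = 1.

1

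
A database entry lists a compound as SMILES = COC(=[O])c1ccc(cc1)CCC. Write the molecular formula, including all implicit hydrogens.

C11H14O2

Walk through each heavy atom and fill implicit hydrogens from standard valence (C 4, N 3, O 2, S 2, halogen 1); for lowercase aromatic atoms, an aromatic c carries 1 H when it has two neighbours and 0 H with three, and aromatic n carries 0 H:
  atom 1: C, bond orders sum to 1 (valence 4) → 3 H
  atom 2: O, bond orders sum to 2 (valence 2) → 0 H
  atom 3: C, bond orders sum to 4 (valence 4) → 0 H
  atom 4: O with explicit H count 0
  atom 5: aromatic c, 3 neighbours → 0 H
  atom 6: aromatic c, 2 neighbours → 1 H
  atom 7: aromatic c, 2 neighbours → 1 H
  atom 8: aromatic c, 3 neighbours → 0 H
  atom 9: aromatic c, 2 neighbours → 1 H
  atom 10: aromatic c, 2 neighbours → 1 H
  atom 11: C, bond orders sum to 2 (valence 4) → 2 H
  atom 12: C, bond orders sum to 2 (valence 4) → 2 H
  atom 13: C, bond orders sum to 1 (valence 4) → 3 H
Totals → C:11, H:14, O:2.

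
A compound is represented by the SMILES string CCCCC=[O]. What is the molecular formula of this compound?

C5H10O

Walk through each heavy atom and fill implicit hydrogens from standard valence (C 4, N 3, O 2, S 2, halogen 1):
  atom 1: C, bond orders sum to 1 (valence 4) → 3 H
  atom 2: C, bond orders sum to 2 (valence 4) → 2 H
  atom 3: C, bond orders sum to 2 (valence 4) → 2 H
  atom 4: C, bond orders sum to 2 (valence 4) → 2 H
  atom 5: C, bond orders sum to 3 (valence 4) → 1 H
  atom 6: O with explicit H count 0
Totals → C:5, H:10, O:1.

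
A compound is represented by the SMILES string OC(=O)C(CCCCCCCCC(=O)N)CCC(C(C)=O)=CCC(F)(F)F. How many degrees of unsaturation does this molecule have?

Degree of unsaturation = (number of rings) + (number of π bonds).
Ring closures in the SMILES: 0.
π bonds: 4 double bonds (each 1 DoU) → 4 DoU from unsaturation.
Total DoU = 0 + 4 = 4.

4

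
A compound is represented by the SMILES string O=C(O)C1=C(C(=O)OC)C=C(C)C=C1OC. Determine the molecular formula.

C11H12O5

Walk through each heavy atom and fill implicit hydrogens from standard valence (C 4, N 3, O 2, S 2, halogen 1):
  atom 1: O, bond orders sum to 2 (valence 2) → 0 H
  atom 2: C, bond orders sum to 4 (valence 4) → 0 H
  atom 3: O, bond orders sum to 1 (valence 2) → 1 H
  atom 4: C, bond orders sum to 4 (valence 4) → 0 H
  atom 5: C, bond orders sum to 4 (valence 4) → 0 H
  atom 6: C, bond orders sum to 4 (valence 4) → 0 H
  atom 7: O, bond orders sum to 2 (valence 2) → 0 H
  atom 8: O, bond orders sum to 2 (valence 2) → 0 H
  atom 9: C, bond orders sum to 1 (valence 4) → 3 H
  atom 10: C, bond orders sum to 3 (valence 4) → 1 H
  atom 11: C, bond orders sum to 4 (valence 4) → 0 H
  atom 12: C, bond orders sum to 1 (valence 4) → 3 H
  atom 13: C, bond orders sum to 3 (valence 4) → 1 H
  atom 14: C, bond orders sum to 4 (valence 4) → 0 H
  atom 15: O, bond orders sum to 2 (valence 2) → 0 H
  atom 16: C, bond orders sum to 1 (valence 4) → 3 H
Totals → C:11, H:12, O:5.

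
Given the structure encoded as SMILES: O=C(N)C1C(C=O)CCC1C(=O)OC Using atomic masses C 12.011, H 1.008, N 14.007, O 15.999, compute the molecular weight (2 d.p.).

199.21 g/mol

First, the molecular formula is C9H13NO4 (counting implicit H from valence).
  C: 9 × 12.011 = 108.099
  H: 13 × 1.008 = 13.104
  N: 1 × 14.007 = 14.007
  O: 4 × 15.999 = 63.996
Sum: 9×12.011 + 13×1.008 + 1×14.007 + 4×15.999 = 199.206 → 199.21 g/mol.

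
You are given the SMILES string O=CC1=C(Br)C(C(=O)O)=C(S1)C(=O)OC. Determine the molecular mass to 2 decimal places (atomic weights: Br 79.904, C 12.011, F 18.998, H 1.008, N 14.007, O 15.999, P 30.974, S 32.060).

First, the molecular formula is C8H5BrO5S (counting implicit H from valence).
  Br: 1 × 79.904 = 79.904
  C: 8 × 12.011 = 96.088
  H: 5 × 1.008 = 5.040
  O: 5 × 15.999 = 79.995
  S: 1 × 32.060 = 32.060
Sum: 1×79.904 + 8×12.011 + 5×1.008 + 5×15.999 + 1×32.060 = 293.087 → 293.09 g/mol.

293.09 g/mol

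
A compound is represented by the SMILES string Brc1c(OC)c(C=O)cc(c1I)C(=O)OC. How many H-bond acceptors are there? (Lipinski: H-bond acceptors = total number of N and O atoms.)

4

N atoms: 0; O atoms: 4.
Lipinski HBA = 0 + 4 = 4.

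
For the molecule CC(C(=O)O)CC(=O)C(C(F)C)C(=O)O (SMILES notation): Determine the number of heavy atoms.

15

Every atom symbol written in the SMILES (organic subset) is one heavy atom; implicit H are not written.
Heavy atoms by element → C:9, F:1, O:5.
Total: 15.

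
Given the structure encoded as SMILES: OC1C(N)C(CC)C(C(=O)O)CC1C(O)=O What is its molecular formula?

C10H17NO5

Walk through each heavy atom and fill implicit hydrogens from standard valence (C 4, N 3, O 2, S 2, halogen 1):
  atom 1: O, bond orders sum to 1 (valence 2) → 1 H
  atom 2: C, bond orders sum to 3 (valence 4) → 1 H
  atom 3: C, bond orders sum to 3 (valence 4) → 1 H
  atom 4: N, bond orders sum to 1 (valence 3) → 2 H
  atom 5: C, bond orders sum to 3 (valence 4) → 1 H
  atom 6: C, bond orders sum to 2 (valence 4) → 2 H
  atom 7: C, bond orders sum to 1 (valence 4) → 3 H
  atom 8: C, bond orders sum to 3 (valence 4) → 1 H
  atom 9: C, bond orders sum to 4 (valence 4) → 0 H
  atom 10: O, bond orders sum to 2 (valence 2) → 0 H
  atom 11: O, bond orders sum to 1 (valence 2) → 1 H
  atom 12: C, bond orders sum to 2 (valence 4) → 2 H
  atom 13: C, bond orders sum to 3 (valence 4) → 1 H
  atom 14: C, bond orders sum to 4 (valence 4) → 0 H
  atom 15: O, bond orders sum to 1 (valence 2) → 1 H
  atom 16: O, bond orders sum to 2 (valence 2) → 0 H
Totals → C:10, H:17, N:1, O:5.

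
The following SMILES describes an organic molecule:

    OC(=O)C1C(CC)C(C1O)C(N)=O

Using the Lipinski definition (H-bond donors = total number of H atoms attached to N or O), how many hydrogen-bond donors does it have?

4

Donors: find every N or O and count the H atoms it carries.
  atom 1 (O): bond orders sum to 1 → 1 H
  atom 3 (O): bond orders sum to 2 → 0 H
  atom 10 (O): bond orders sum to 1 → 1 H
  atom 12 (N): bond orders sum to 1 → 2 H
  atom 13 (O): bond orders sum to 2 → 0 H
Lipinski HBD = 4.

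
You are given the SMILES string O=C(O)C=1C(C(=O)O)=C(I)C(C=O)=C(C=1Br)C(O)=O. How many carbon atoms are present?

10

Count every carbon token in the SMILES (each C, including those in ring-closure positions and inside branches).
Carbon count: 10.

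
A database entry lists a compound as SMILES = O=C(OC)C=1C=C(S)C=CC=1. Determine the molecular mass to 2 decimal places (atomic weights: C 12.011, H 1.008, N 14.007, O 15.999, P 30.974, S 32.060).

First, the molecular formula is C8H8O2S (counting implicit H from valence).
  C: 8 × 12.011 = 96.088
  H: 8 × 1.008 = 8.064
  O: 2 × 15.999 = 31.998
  S: 1 × 32.060 = 32.060
Sum: 8×12.011 + 8×1.008 + 2×15.999 + 1×32.060 = 168.210 → 168.21 g/mol.

168.21 g/mol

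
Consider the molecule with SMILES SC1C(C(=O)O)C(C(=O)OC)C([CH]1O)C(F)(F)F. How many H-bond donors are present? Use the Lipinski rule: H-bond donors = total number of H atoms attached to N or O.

Donors: find every N or O and count the H atoms it carries.
  atom 5 (O): bond orders sum to 2 → 0 H
  atom 6 (O): bond orders sum to 1 → 1 H
  atom 9 (O): bond orders sum to 2 → 0 H
  atom 10 (O): bond orders sum to 2 → 0 H
  atom 14 (O): bond orders sum to 1 → 1 H
Lipinski HBD = 2.

2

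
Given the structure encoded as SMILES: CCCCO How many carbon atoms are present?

Count every carbon token in the SMILES (each C, including those in ring-closure positions and inside branches).
Carbon count: 4.

4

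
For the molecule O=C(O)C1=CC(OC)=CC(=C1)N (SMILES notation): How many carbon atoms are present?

8

Count every carbon token in the SMILES (each C, including those in ring-closure positions and inside branches).
Carbon count: 8.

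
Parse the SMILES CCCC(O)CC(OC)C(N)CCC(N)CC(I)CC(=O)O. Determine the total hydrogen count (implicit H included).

Walk through each heavy atom and fill implicit hydrogens from standard valence (C 4, N 3, O 2, S 2, halogen 1):
  atom 1: C, bond orders sum to 1 (valence 4) → 3 H
  atom 2: C, bond orders sum to 2 (valence 4) → 2 H
  atom 3: C, bond orders sum to 2 (valence 4) → 2 H
  atom 4: C, bond orders sum to 3 (valence 4) → 1 H
  atom 5: O, bond orders sum to 1 (valence 2) → 1 H
  atom 6: C, bond orders sum to 2 (valence 4) → 2 H
  atom 7: C, bond orders sum to 3 (valence 4) → 1 H
  atom 8: O, bond orders sum to 2 (valence 2) → 0 H
  atom 9: C, bond orders sum to 1 (valence 4) → 3 H
  atom 10: C, bond orders sum to 3 (valence 4) → 1 H
  atom 11: N, bond orders sum to 1 (valence 3) → 2 H
  atom 12: C, bond orders sum to 2 (valence 4) → 2 H
  atom 13: C, bond orders sum to 2 (valence 4) → 2 H
  atom 14: C, bond orders sum to 3 (valence 4) → 1 H
  atom 15: N, bond orders sum to 1 (valence 3) → 2 H
  atom 16: C, bond orders sum to 2 (valence 4) → 2 H
  atom 17: C, bond orders sum to 3 (valence 4) → 1 H
  atom 18: I (halogen, monovalent) → 0 H
  atom 19: C, bond orders sum to 2 (valence 4) → 2 H
  atom 20: C, bond orders sum to 4 (valence 4) → 0 H
  atom 21: O, bond orders sum to 2 (valence 2) → 0 H
  atom 22: O, bond orders sum to 1 (valence 2) → 1 H
Total hydrogens: 31.

31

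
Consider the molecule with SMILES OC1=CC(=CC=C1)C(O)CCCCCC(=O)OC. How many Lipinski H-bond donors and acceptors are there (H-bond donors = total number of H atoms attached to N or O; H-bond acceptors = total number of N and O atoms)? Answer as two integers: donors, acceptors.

Donors: find every N or O and count the H atoms it carries.
  atom 1 (O): bond orders sum to 1 → 1 H
  atom 9 (O): bond orders sum to 1 → 1 H
  atom 16 (O): bond orders sum to 2 → 0 H
  atom 17 (O): bond orders sum to 2 → 0 H
Lipinski HBD = 2.
Acceptors: N atoms = 0, O atoms = 4 → HBA = 4.

2, 4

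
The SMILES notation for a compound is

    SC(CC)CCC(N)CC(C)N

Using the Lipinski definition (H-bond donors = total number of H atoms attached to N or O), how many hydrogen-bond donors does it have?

4

Donors: find every N or O and count the H atoms it carries.
  atom 8 (N): bond orders sum to 1 → 2 H
  atom 12 (N): bond orders sum to 1 → 2 H
Lipinski HBD = 4.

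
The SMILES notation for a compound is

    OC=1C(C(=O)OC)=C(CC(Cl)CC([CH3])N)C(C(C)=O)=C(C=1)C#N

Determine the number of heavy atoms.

Every atom symbol written in the SMILES (organic subset) is one heavy atom; implicit H are not written.
Heavy atoms by element → C:16, Cl:1, N:2, O:4.
Total: 23.

23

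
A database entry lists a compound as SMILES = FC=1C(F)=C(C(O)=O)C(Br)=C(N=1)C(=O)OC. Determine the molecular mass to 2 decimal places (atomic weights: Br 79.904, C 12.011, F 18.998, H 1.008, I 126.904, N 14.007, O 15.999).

First, the molecular formula is C8H4BrF2NO4 (counting implicit H from valence).
  Br: 1 × 79.904 = 79.904
  C: 8 × 12.011 = 96.088
  F: 2 × 18.998 = 37.996
  H: 4 × 1.008 = 4.032
  N: 1 × 14.007 = 14.007
  O: 4 × 15.999 = 63.996
Sum: 1×79.904 + 8×12.011 + 2×18.998 + 4×1.008 + 1×14.007 + 4×15.999 = 296.023 → 296.02 g/mol.

296.02 g/mol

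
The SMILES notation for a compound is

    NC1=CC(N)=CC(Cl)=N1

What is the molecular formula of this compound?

Walk through each heavy atom and fill implicit hydrogens from standard valence (C 4, N 3, O 2, S 2, halogen 1):
  atom 1: N, bond orders sum to 1 (valence 3) → 2 H
  atom 2: C, bond orders sum to 4 (valence 4) → 0 H
  atom 3: C, bond orders sum to 3 (valence 4) → 1 H
  atom 4: C, bond orders sum to 4 (valence 4) → 0 H
  atom 5: N, bond orders sum to 1 (valence 3) → 2 H
  atom 6: C, bond orders sum to 3 (valence 4) → 1 H
  atom 7: C, bond orders sum to 4 (valence 4) → 0 H
  atom 8: Cl (halogen, monovalent) → 0 H
  atom 9: N, bond orders sum to 3 (valence 3) → 0 H
Totals → C:5, H:6, Cl:1, N:3.

C5H6ClN3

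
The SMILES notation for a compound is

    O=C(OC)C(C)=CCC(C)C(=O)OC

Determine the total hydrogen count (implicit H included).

Walk through each heavy atom and fill implicit hydrogens from standard valence (C 4, N 3, O 2, S 2, halogen 1):
  atom 1: O, bond orders sum to 2 (valence 2) → 0 H
  atom 2: C, bond orders sum to 4 (valence 4) → 0 H
  atom 3: O, bond orders sum to 2 (valence 2) → 0 H
  atom 4: C, bond orders sum to 1 (valence 4) → 3 H
  atom 5: C, bond orders sum to 4 (valence 4) → 0 H
  atom 6: C, bond orders sum to 1 (valence 4) → 3 H
  atom 7: C, bond orders sum to 3 (valence 4) → 1 H
  atom 8: C, bond orders sum to 2 (valence 4) → 2 H
  atom 9: C, bond orders sum to 3 (valence 4) → 1 H
  atom 10: C, bond orders sum to 1 (valence 4) → 3 H
  atom 11: C, bond orders sum to 4 (valence 4) → 0 H
  atom 12: O, bond orders sum to 2 (valence 2) → 0 H
  atom 13: O, bond orders sum to 2 (valence 2) → 0 H
  atom 14: C, bond orders sum to 1 (valence 4) → 3 H
Total hydrogens: 16.

16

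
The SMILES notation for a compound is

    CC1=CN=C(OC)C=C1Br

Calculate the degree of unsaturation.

Degree of unsaturation = (number of rings) + (number of π bonds).
Ring closures in the SMILES: 1.
π bonds: 3 double bonds (each 1 DoU) → 3 DoU from unsaturation.
Total DoU = 1 + 3 = 4.

4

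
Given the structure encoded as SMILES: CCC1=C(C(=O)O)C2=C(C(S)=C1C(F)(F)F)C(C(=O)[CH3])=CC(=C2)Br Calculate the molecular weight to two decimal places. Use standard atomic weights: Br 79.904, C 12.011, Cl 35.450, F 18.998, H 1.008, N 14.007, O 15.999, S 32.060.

421.23 g/mol

First, the molecular formula is C16H12BrF3O3S (counting implicit H from valence).
  Br: 1 × 79.904 = 79.904
  C: 16 × 12.011 = 192.176
  F: 3 × 18.998 = 56.994
  H: 12 × 1.008 = 12.096
  O: 3 × 15.999 = 47.997
  S: 1 × 32.060 = 32.060
Sum: 1×79.904 + 16×12.011 + 3×18.998 + 12×1.008 + 3×15.999 + 1×32.060 = 421.227 → 421.23 g/mol.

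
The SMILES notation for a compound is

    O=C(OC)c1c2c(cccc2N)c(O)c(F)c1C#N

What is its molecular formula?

C13H9FN2O3

Walk through each heavy atom and fill implicit hydrogens from standard valence (C 4, N 3, O 2, S 2, halogen 1); for lowercase aromatic atoms, an aromatic c carries 1 H when it has two neighbours and 0 H with three, and aromatic n carries 0 H:
  atom 1: O, bond orders sum to 2 (valence 2) → 0 H
  atom 2: C, bond orders sum to 4 (valence 4) → 0 H
  atom 3: O, bond orders sum to 2 (valence 2) → 0 H
  atom 4: C, bond orders sum to 1 (valence 4) → 3 H
  atom 5: aromatic c, 3 neighbours → 0 H
  atom 6: aromatic c, 3 neighbours → 0 H
  atom 7: aromatic c, 3 neighbours → 0 H
  atom 8: aromatic c, 2 neighbours → 1 H
  atom 9: aromatic c, 2 neighbours → 1 H
  atom 10: aromatic c, 2 neighbours → 1 H
  atom 11: aromatic c, 3 neighbours → 0 H
  atom 12: N, bond orders sum to 1 (valence 3) → 2 H
  atom 13: aromatic c, 3 neighbours → 0 H
  atom 14: O, bond orders sum to 1 (valence 2) → 1 H
  atom 15: aromatic c, 3 neighbours → 0 H
  atom 16: F (halogen, monovalent) → 0 H
  atom 17: aromatic c, 3 neighbours → 0 H
  atom 18: C, bond orders sum to 4 (valence 4) → 0 H
  atom 19: N, bond orders sum to 3 (valence 3) → 0 H
Totals → C:13, H:9, F:1, N:2, O:3.
In Hill order: C13H9FN2O3.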